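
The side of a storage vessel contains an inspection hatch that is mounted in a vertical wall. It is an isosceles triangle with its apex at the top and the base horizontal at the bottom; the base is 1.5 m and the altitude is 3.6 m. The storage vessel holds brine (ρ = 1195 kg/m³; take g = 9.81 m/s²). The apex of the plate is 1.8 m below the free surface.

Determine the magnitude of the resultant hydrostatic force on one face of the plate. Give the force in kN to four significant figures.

γ = ρg = 1195 × 9.81 / 1000 = 11.72295 kN/m³.
With the apex up, the centroid sits 2h/3 = 2 × 3.6/3 = 2.4 m below the apex, so the centroid depth is h_c = 1.8 + 2.4 = 4.2 m.
A = ½ × 1.5 × 3.6 = 2.7 m².
Resultant F = γ·h_c·A = 11.72295 × 4.2 × 2.7 = 132.938 kN.

F ≈ 132.9 kN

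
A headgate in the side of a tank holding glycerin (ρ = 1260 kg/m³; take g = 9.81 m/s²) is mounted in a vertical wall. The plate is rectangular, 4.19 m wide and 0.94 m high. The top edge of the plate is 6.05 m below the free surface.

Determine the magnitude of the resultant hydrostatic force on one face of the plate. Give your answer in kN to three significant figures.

γ = ρg = 1260 × 9.81 / 1000 = 12.3606 kN/m³.
The centroid lies 0.94/2 = 0.47 m below the top edge, so the centroid depth is h_c = 6.05 + 0.47 = 6.52 m.
A = 4.19 × 0.94 = 3.9386 m².
Resultant F = γ·h_c·A = 12.3606 × 6.52 × 3.9386 = 317.416 kN.

F ≈ 317 kN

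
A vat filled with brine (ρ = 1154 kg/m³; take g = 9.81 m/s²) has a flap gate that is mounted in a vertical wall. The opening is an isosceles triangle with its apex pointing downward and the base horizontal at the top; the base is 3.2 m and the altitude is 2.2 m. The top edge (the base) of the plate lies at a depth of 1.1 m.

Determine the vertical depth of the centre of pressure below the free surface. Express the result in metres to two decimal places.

γ = ρg = 1154 × 9.81 / 1000 = 11.32074 kN/m³.
With the apex down, the centroid sits h/3 = 2.2/3 = 0.733333 m below the base (the top edge), so the centroid depth is h_c = 1.1 + 0.733333 = 1.83333 m.
A = ½ × 3.2 × 2.2 = 3.52 m².
Resultant F = γ·h_c·A = 11.32074 × 1.83333 × 3.52 = 73.0564 kN.
I_c = b·h³/36 = 3.2 × 2.2³/36 = 0.946489 m⁴.
Centre of pressure: y_p = y_c + I_c/(y_c·A) = 1.83333 + 0.946489/(1.83333 × 3.52) = 1.83333 + 0.146667 = 1.98 m along the plane.

h_p = 1.98 m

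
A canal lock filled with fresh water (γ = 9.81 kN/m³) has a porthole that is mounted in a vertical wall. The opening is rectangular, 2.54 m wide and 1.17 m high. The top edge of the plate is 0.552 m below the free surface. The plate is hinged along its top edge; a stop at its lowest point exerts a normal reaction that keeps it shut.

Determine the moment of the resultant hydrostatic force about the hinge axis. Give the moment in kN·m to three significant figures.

M ≈ 22.7 kN·m

γ = 9.81 kN/m³.
The centroid lies 1.17/2 = 0.585 m below the top edge, so the centroid depth is h_c = 0.552 + 0.585 = 1.137 m.
A = 2.54 × 1.17 = 2.9718 m².
Resultant F = γ·h_c·A = 9.81 × 1.137 × 2.9718 = 33.1474 kN.
I_c = b·h³/12 = 2.54 × 1.17³/12 = 0.339008 m⁴.
Centre of pressure: y_p = y_c + I_c/(y_c·A) = 1.137 + 0.339008/(1.137 × 2.9718) = 1.137 + 0.10033 = 1.23733 m along the plane.
The resultant acts 0.585 + 0.10033 = 0.68533 m (along the plate) below the hinge at the top edge, so the moment about the hinge is M = F × 0.68533 = 33.1474 × 0.68533 = 22.7169 kN·m.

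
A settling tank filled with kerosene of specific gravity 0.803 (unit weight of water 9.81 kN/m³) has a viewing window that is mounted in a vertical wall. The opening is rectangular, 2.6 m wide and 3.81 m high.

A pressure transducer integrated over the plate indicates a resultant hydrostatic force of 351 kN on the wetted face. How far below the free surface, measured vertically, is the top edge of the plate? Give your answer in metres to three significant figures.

γ = 0.803 × 9.81 = 7.87743 kN/m³.
A = 2.6 × 3.81 = 9.906 m².
From F = γ·h_c·A, the centroid depth is h_c = 351/(7.87743 × 9.906) = 4.49805 m.
The centroid lies 3.81/2 = 1.905 m below the top edge, so the top edge sits at h_top = 4.49805 − 1.905 = 2.59305 m below the surface.

d_top ≈ 2.59 m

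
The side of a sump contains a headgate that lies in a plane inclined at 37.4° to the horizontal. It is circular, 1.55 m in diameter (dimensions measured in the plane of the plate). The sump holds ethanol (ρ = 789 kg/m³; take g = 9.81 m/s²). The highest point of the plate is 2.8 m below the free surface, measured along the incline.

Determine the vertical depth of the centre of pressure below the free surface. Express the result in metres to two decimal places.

h_p = 2.20 m

γ = ρg = 789 × 9.81 / 1000 = 7.74009 kN/m³.
Let θ = 37.4° be the plate's angle to the horizontal; measure y along the incline from where the plane meets the free surface. Vertical depth h = y·sinθ with sinθ = 0.607376.
The centroid is at the centre, 0.775 m below the top of the plate, so y_c = 2.8 + 0.775 = 3.575 m and h_c = 3.575 × 0.607376 = 2.17137 m.
A = π(0.775)² = 1.88692 m².
Resultant F = γ·h_c·A = 7.74009 × 2.17137 × 1.88692 = 31.7127 kN.
I_c = πr⁴/4 = π × 0.775⁴/4 = 0.283333 m⁴.
Centre of pressure: y_p = y_c + I_c/(y_c·A) = 3.575 + 0.283333/(3.575 × 1.88692) = 3.575 + 0.0420018 = 3.617 m along the plane.
Vertically, h_p = y_p·sinθ = 3.617 × 0.607376 = 2.19688 m.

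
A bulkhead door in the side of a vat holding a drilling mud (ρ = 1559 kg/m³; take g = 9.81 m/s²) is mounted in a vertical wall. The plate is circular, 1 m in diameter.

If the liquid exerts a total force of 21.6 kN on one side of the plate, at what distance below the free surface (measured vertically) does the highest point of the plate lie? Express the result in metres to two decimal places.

γ = ρg = 1559 × 9.81 / 1000 = 15.29379 kN/m³.
A = π(0.5)² = 0.785398 m².
From F = γ·h_c·A, the centroid depth is h_c = 21.6/(15.29379 × 0.785398) = 1.79824 m.
The centroid is at the centre, 0.5 m below the top of the plate, so the highest point sits at h_top = 1.79824 − 0.5 = 1.29824 m below the surface.

d_top ≈ 1.30 m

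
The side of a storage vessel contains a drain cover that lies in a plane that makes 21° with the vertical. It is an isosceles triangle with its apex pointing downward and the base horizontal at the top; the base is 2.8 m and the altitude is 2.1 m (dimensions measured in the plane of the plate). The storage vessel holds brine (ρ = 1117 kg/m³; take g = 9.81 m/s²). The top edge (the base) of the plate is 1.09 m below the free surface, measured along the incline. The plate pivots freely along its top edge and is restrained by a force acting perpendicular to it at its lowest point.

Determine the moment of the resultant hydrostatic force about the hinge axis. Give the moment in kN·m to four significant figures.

M ≈ 45.05 kN·m

γ = ρg = 1117 × 9.81 / 1000 = 10.95777 kN/m³.
The plate makes 21° with the vertical, i.e. θ = 90° − 21° = 69° to the horizontal. Measuring y along the incline from the free-surface line, vertical depth h = y·sinθ with sinθ = 0.933580.
With the apex down, the centroid sits h/3 = 2.1/3 = 0.7 m below the base (the top edge), so y_c = 1.09 + 0.7 = 1.79 m and h_c = 1.79 × 0.933580 = 1.67111 m.
A = ½ × 2.8 × 2.1 = 2.94 m².
Resultant F = γ·h_c·A = 10.95777 × 1.67111 × 2.94 = 53.8362 kN.
I_c = b·h³/36 = 2.8 × 2.1³/36 = 0.7203 m⁴.
Centre of pressure: y_p = y_c + I_c/(y_c·A) = 1.79 + 0.7203/(1.79 × 2.94) = 1.79 + 0.136872 = 1.92687 m along the plane.
The resultant acts 0.7 + 0.136872 = 0.836872 m (along the plate) below the hinge at the top edge, so the moment about the hinge is M = F × 0.836872 = 53.8362 × 0.836872 = 45.054 kN·m.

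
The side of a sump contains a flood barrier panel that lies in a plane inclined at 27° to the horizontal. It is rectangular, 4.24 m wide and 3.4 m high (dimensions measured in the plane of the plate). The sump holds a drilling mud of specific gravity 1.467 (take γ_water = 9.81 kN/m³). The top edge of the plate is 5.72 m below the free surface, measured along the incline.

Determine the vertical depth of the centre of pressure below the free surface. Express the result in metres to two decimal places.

γ = 1.467 × 9.81 = 14.39127 kN/m³.
Let θ = 27° be the plate's angle to the horizontal; measure y along the incline from where the plane meets the free surface. Vertical depth h = y·sinθ with sinθ = 0.453990.
The centroid lies 3.4/2 = 1.7 m below the top edge, so y_c = 5.72 + 1.7 = 7.42 m and h_c = 7.42 × 0.453990 = 3.36861 m.
A = 4.24 × 3.4 = 14.416 m².
Resultant F = γ·h_c·A = 14.39127 × 3.36861 × 14.416 = 698.867 kN.
I_c = b·h³/12 = 4.24 × 3.4³/12 = 13.8874 m⁴.
Centre of pressure: y_p = y_c + I_c/(y_c·A) = 7.42 + 13.8874/(7.42 × 14.416) = 7.42 + 0.129829 = 7.54983 m along the plane.
Vertically, h_p = y_p·sinθ = 7.54983 × 0.453990 = 3.42755 m.

h_p = 3.43 m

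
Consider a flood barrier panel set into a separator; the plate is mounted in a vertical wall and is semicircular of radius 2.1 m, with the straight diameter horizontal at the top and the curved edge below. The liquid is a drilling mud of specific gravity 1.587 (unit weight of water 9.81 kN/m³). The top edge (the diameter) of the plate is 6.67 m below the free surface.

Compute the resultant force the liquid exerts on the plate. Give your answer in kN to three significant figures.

γ = 1.587 × 9.81 = 15.56847 kN/m³.
The centroid of a semicircle lies 4r/(3π) = 0.891268 m from the diameter, here below the top edge, so the centroid depth is h_c = 6.67 + 0.891268 = 7.56127 m.
A = πr²/2 = π × 2.1²/2 = 6.92721 m².
Resultant F = γ·h_c·A = 15.56847 × 7.56127 × 6.92721 = 815.453 kN.

F ≈ 815 kN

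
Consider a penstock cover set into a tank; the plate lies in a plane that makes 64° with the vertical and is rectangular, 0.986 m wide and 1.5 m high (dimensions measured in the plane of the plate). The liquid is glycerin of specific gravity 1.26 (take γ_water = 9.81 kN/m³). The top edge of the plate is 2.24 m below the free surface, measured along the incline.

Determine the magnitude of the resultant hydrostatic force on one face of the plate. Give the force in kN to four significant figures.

F ≈ 23.96 kN

γ = 1.26 × 9.81 = 12.3606 kN/m³.
The plate makes 64° with the vertical, i.e. θ = 90° − 64° = 26° to the horizontal. Measuring y along the incline from the free-surface line, vertical depth h = y·sinθ with sinθ = 0.438371.
The centroid lies 1.5/2 = 0.75 m below the top edge, so y_c = 2.24 + 0.75 = 2.99 m and h_c = 2.99 × 0.438371 = 1.31073 m.
A = 0.986 × 1.5 = 1.479 m².
Resultant F = γ·h_c·A = 12.3606 × 1.31073 × 1.479 = 23.9619 kN.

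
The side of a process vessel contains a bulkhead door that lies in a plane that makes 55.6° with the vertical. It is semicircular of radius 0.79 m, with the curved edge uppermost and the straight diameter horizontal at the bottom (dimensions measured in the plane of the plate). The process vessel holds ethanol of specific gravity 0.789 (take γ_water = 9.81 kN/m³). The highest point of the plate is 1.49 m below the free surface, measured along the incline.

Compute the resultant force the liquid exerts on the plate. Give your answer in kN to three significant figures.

F ≈ 8.34 kN

γ = 0.789 × 9.81 = 7.74009 kN/m³.
The plate makes 55.6° with the vertical, i.e. θ = 90° − 55.6° = 34.4° to the horizontal. Measuring y along the incline from the free-surface line, vertical depth h = y·sinθ with sinθ = 0.564967.
The centroid lies 4r/(3π) = 0.335286 m above the diameter, so r − 4r/(3π) = 0.79 − 0.335286 = 0.454714 m below the topmost point, so y_c = 1.49 + 0.454714 = 1.94471 m and h_c = 1.94471 × 0.564967 = 1.0987 m.
A = πr²/2 = π × 0.79²/2 = 0.980334 m².
Resultant F = γ·h_c·A = 7.74009 × 1.0987 × 0.980334 = 8.3368 kN.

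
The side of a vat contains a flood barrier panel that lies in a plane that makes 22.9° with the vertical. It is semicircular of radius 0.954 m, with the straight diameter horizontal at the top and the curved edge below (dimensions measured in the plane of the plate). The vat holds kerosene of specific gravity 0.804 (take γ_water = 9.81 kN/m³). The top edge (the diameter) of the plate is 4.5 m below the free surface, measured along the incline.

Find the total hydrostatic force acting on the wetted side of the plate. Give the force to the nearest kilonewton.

γ = 0.804 × 9.81 = 7.88724 kN/m³.
The plate makes 22.9° with the vertical, i.e. θ = 90° − 22.9° = 67.1° to the horizontal. Measuring y along the incline from the free-surface line, vertical depth h = y·sinθ with sinθ = 0.921185.
The centroid of a semicircle lies 4r/(3π) = 0.40489 m from the diameter, here below the top edge, so y_c = 4.5 + 0.40489 = 4.90489 m and h_c = 4.90489 × 0.921185 = 4.51831 m.
A = πr²/2 = π × 0.954²/2 = 1.42961 m².
Resultant F = γ·h_c·A = 7.88724 × 4.51831 × 1.42961 = 50.947 kN.

F ≈ 51 kN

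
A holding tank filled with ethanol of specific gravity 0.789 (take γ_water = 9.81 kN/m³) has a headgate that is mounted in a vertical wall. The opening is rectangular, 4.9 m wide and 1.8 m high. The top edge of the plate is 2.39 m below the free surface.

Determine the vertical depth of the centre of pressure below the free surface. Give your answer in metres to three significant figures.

h_p = 3.37 m

γ = 0.789 × 9.81 = 7.74009 kN/m³.
The centroid lies 1.8/2 = 0.9 m below the top edge, so the centroid depth is h_c = 2.39 + 0.9 = 3.29 m.
A = 4.9 × 1.8 = 8.82 m².
Resultant F = γ·h_c·A = 7.74009 × 3.29 × 8.82 = 224.6 kN.
I_c = b·h³/12 = 4.9 × 1.8³/12 = 2.3814 m⁴.
Centre of pressure: y_p = y_c + I_c/(y_c·A) = 3.29 + 2.3814/(3.29 × 8.82) = 3.29 + 0.0820669 = 3.37207 m along the plane.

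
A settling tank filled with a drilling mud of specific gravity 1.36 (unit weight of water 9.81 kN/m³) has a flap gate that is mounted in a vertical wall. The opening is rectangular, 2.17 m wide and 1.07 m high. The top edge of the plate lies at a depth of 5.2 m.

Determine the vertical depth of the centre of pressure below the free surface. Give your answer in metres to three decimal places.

γ = 1.36 × 9.81 = 13.3416 kN/m³.
The centroid lies 1.07/2 = 0.535 m below the top edge, so the centroid depth is h_c = 5.2 + 0.535 = 5.735 m.
A = 2.17 × 1.07 = 2.3219 m².
Resultant F = γ·h_c·A = 13.3416 × 5.735 × 2.3219 = 177.658 kN.
I_c = b·h³/12 = 2.17 × 1.07³/12 = 0.221529 m⁴.
Centre of pressure: y_p = y_c + I_c/(y_c·A) = 5.735 + 0.221529/(5.735 × 2.3219) = 5.735 + 0.0166362 = 5.75164 m along the plane.

h_p = 5.752 m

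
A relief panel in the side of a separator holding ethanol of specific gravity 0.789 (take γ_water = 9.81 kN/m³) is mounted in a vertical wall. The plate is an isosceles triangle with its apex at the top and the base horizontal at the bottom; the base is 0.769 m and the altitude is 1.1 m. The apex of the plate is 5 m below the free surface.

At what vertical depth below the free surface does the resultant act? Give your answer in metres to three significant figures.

γ = 0.789 × 9.81 = 7.74009 kN/m³.
With the apex up, the centroid sits 2h/3 = 2 × 1.1/3 = 0.733333 m below the apex, so the centroid depth is h_c = 5 + 0.733333 = 5.73333 m.
A = ½ × 0.769 × 1.1 = 0.42295 m².
Resultant F = γ·h_c·A = 7.74009 × 5.73333 × 0.42295 = 18.769 kN.
I_c = b·h³/36 = 0.769 × 1.1³/36 = 0.0284316 m⁴.
Centre of pressure: y_p = y_c + I_c/(y_c·A) = 5.73333 + 0.0284316/(5.73333 × 0.42295) = 5.73333 + 0.0117248 = 5.74505 m along the plane.

h_p = 5.75 m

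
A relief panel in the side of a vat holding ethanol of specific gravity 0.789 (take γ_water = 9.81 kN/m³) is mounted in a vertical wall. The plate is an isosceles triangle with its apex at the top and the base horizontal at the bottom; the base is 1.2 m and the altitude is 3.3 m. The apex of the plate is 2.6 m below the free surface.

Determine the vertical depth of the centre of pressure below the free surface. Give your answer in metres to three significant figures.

γ = 0.789 × 9.81 = 7.74009 kN/m³.
With the apex up, the centroid sits 2h/3 = 2 × 3.3/3 = 2.2 m below the apex, so the centroid depth is h_c = 2.6 + 2.2 = 4.8 m.
A = ½ × 1.2 × 3.3 = 1.98 m².
Resultant F = γ·h_c·A = 7.74009 × 4.8 × 1.98 = 73.5618 kN.
I_c = b·h³/36 = 1.2 × 3.3³/36 = 1.1979 m⁴.
Centre of pressure: y_p = y_c + I_c/(y_c·A) = 4.8 + 1.1979/(4.8 × 1.98) = 4.8 + 0.126042 = 4.92604 m along the plane.

h_p = 4.93 m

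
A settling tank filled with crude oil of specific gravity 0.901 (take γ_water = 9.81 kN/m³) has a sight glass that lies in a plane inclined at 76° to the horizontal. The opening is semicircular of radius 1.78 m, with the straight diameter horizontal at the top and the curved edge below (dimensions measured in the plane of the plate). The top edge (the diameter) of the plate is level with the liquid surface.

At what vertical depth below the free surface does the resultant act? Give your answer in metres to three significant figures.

γ = 0.901 × 9.81 = 8.83881 kN/m³.
Let θ = 76° be the plate's angle to the horizontal; measure y along the incline from where the plane meets the free surface. Vertical depth h = y·sinθ with sinθ = 0.970296.
The centroid of a semicircle lies 4r/(3π) = 0.755455 m from the diameter, here below the top edge, so y_c = 0.755455 m and h_c = 0.755455 × 0.970296 = 0.733015 m.
A = πr²/2 = π × 1.78²/2 = 4.97691 m².
Resultant F = γ·h_c·A = 8.83881 × 0.733015 × 4.97691 = 32.2453 kN.
I_c = (π/8 − 8/(9π))·r⁴ = 0.109757 × 1.78⁴ = 1.10182 m⁴.
Centre of pressure: y_p = y_c + I_c/(y_c·A) = 0.755455 + 1.10182/(0.755455 × 4.97691) = 0.755455 + 0.29305 = 1.04851 m along the plane.
Vertically, h_p = y_p·sinθ = 1.04851 × 0.970296 = 1.01737 m.

h_p = 1.02 m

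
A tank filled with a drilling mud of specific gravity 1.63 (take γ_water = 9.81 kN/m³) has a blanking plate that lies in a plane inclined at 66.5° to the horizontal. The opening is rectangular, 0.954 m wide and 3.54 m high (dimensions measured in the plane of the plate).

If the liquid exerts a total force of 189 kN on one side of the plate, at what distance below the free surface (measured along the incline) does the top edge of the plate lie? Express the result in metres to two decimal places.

y_top ≈ 2.05 m

γ = 1.63 × 9.81 = 15.9903 kN/m³.
A = 0.954 × 3.54 = 3.37716 m².
From F = γ·h_c·A, the centroid depth is h_c = 189/(15.9903 × 3.37716) = 3.49988 m.
Let θ = 66.5° be the plate's angle to the horizontal; measure y along the incline from where the plane meets the free surface. Vertical depth h = y·sinθ with sinθ = 0.917060.
Along the incline, y_c = h_c/sinθ = 3.49988/0.917060 = 3.81641 m.
The centroid lies 3.54/2 = 1.77 m below the top edge, so the top edge sits at y_top = 3.81641 − 1.77 = 2.04641 m along the incline.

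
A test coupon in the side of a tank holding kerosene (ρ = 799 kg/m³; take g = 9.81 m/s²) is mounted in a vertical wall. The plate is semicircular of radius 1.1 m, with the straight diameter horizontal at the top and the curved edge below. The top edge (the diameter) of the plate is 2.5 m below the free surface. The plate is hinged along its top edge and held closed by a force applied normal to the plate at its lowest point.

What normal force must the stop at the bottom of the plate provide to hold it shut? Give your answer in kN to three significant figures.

γ = ρg = 799 × 9.81 / 1000 = 7.83819 kN/m³.
The centroid of a semicircle lies 4r/(3π) = 0.466854 m from the diameter, here below the top edge, so the centroid depth is h_c = 2.5 + 0.466854 = 2.96685 m.
A = πr²/2 = π × 1.1²/2 = 1.90066 m².
Resultant F = γ·h_c·A = 7.83819 × 2.96685 × 1.90066 = 44.1993 kN.
I_c = (π/8 − 8/(9π))·r⁴ = 0.109757 × 1.1⁴ = 0.160695 m⁴.
Centre of pressure: y_p = y_c + I_c/(y_c·A) = 2.96685 + 0.160695/(2.96685 × 1.90066) = 2.96685 + 0.0284972 = 2.99535 m along the plane.
The resultant acts 0.466854 + 0.0284972 = 0.495351 m (along the plate) below the hinge at the top edge, so the moment about the hinge is M = F × 0.495351 = 44.1993 × 0.495351 = 21.8942 kN·m.
A normal force at the bottom, 1.1 m from the hinge, must supply this moment: P = 21.8942/1.1 = 19.9038 kN.

P ≈ 19.9 kN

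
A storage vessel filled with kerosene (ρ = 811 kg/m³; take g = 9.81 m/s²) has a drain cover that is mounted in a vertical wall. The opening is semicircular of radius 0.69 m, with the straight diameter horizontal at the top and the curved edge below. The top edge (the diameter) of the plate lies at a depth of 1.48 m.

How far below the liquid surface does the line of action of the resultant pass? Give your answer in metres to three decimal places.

h_p = 1.792 m

γ = ρg = 811 × 9.81 / 1000 = 7.95591 kN/m³.
The centroid of a semicircle lies 4r/(3π) = 0.292845 m from the diameter, here below the top edge, so the centroid depth is h_c = 1.48 + 0.292845 = 1.77285 m.
A = πr²/2 = π × 0.69²/2 = 0.747856 m².
Resultant F = γ·h_c·A = 7.95591 × 1.77285 × 0.747856 = 10.5482 kN.
I_c = (π/8 − 8/(9π))·r⁴ = 0.109757 × 0.69⁴ = 0.0248788 m⁴.
Centre of pressure: y_p = y_c + I_c/(y_c·A) = 1.77285 + 0.0248788/(1.77285 × 0.747856) = 1.77285 + 0.0187646 = 1.79161 m along the plane.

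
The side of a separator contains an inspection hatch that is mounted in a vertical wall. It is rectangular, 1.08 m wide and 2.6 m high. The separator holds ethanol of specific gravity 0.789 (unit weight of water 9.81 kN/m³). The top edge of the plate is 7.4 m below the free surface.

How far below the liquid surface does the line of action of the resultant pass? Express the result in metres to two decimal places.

h_p = 8.76 m

γ = 0.789 × 9.81 = 7.74009 kN/m³.
The centroid lies 2.6/2 = 1.3 m below the top edge, so the centroid depth is h_c = 7.4 + 1.3 = 8.7 m.
A = 1.08 × 2.6 = 2.808 m².
Resultant F = γ·h_c·A = 7.74009 × 8.7 × 2.808 = 189.087 kN.
I_c = b·h³/12 = 1.08 × 2.6³/12 = 1.58184 m⁴.
Centre of pressure: y_p = y_c + I_c/(y_c·A) = 8.7 + 1.58184/(8.7 × 2.808) = 8.7 + 0.064751 = 8.76475 m along the plane.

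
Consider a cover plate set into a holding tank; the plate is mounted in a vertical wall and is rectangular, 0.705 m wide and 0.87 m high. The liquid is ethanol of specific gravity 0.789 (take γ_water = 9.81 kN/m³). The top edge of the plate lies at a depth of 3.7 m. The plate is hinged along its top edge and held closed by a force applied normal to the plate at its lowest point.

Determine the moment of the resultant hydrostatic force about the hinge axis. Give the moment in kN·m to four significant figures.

M ≈ 8.839 kN·m

γ = 0.789 × 9.81 = 7.74009 kN/m³.
The centroid lies 0.87/2 = 0.435 m below the top edge, so the centroid depth is h_c = 3.7 + 0.435 = 4.135 m.
A = 0.705 × 0.87 = 0.61335 m².
Resultant F = γ·h_c·A = 7.74009 × 4.135 × 0.61335 = 19.6304 kN.
I_c = b·h³/12 = 0.705 × 0.87³/12 = 0.0386871 m⁴.
Centre of pressure: y_p = y_c + I_c/(y_c·A) = 4.135 + 0.0386871/(4.135 × 0.61335) = 4.135 + 0.0152539 = 4.15025 m along the plane.
The resultant acts 0.435 + 0.0152539 = 0.450254 m (along the plate) below the hinge at the top edge, so the moment about the hinge is M = F × 0.450254 = 19.6304 × 0.450254 = 8.83867 kN·m.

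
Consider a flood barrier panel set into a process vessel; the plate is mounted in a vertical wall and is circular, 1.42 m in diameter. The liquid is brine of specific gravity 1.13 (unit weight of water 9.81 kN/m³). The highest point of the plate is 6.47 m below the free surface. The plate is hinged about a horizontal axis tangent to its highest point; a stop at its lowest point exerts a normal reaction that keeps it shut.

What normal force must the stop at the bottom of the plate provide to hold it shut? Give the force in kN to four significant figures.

P ≈ 64.58 kN

γ = 1.13 × 9.81 = 11.0853 kN/m³.
The centroid is at the centre, 0.71 m below the top of the plate, so the centroid depth is h_c = 6.47 + 0.71 = 7.18 m.
A = π(0.71)² = 1.58368 m².
Resultant F = γ·h_c·A = 11.0853 × 7.18 × 1.58368 = 126.049 kN.
I_c = πr⁴/4 = π × 0.71⁴/4 = 0.199583 m⁴.
Centre of pressure: y_p = y_c + I_c/(y_c·A) = 7.18 + 0.199583/(7.18 × 1.58368) = 7.18 + 0.0175522 = 7.19755 m along the plane.
The resultant acts 0.71 + 0.0175522 = 0.727552 m (along the plate) below the hinge at the top edge, so the moment about the hinge is M = F × 0.727552 = 126.049 × 0.727552 = 91.7072 kN·m.
A normal force at the bottom, 1.42 m from the hinge, must supply this moment: P = 91.7072/1.42 = 64.5825 kN.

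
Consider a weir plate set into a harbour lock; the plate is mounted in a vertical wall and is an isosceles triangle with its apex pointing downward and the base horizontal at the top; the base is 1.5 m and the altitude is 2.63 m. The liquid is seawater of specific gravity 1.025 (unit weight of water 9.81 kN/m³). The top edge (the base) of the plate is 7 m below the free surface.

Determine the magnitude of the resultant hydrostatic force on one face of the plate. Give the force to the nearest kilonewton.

F ≈ 156 kN

γ = 1.025 × 9.81 = 10.05525 kN/m³.
With the apex down, the centroid sits h/3 = 2.63/3 = 0.876667 m below the base (the top edge), so the centroid depth is h_c = 7 + 0.876667 = 7.87667 m.
A = ½ × 1.5 × 2.63 = 1.9725 m².
Resultant F = γ·h_c·A = 10.05525 × 7.87667 × 1.9725 = 156.226 kN.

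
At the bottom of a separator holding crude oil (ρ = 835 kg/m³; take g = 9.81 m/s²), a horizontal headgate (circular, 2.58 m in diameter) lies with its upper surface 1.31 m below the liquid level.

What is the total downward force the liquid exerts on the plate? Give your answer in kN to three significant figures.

γ = ρg = 835 × 9.81 / 1000 = 8.19135 kN/m³.
The plate is horizontal, so pressure is uniform at p = γ·h = 8.19135 × 1.31 = 10.7307 kN/m².
A = π(1.29)² = 5.22792 m².
F = p·A = 10.7307 × 5.22792 = 56.0992 kN.

F ≈ 56.1 kN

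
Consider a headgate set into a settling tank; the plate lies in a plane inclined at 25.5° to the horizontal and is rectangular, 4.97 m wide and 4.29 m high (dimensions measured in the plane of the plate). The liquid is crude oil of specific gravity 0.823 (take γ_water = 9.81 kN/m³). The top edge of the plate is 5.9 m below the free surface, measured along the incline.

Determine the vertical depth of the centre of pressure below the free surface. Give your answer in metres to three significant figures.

h_p = 3.55 m

γ = 0.823 × 9.81 = 8.07363 kN/m³.
Let θ = 25.5° be the plate's angle to the horizontal; measure y along the incline from where the plane meets the free surface. Vertical depth h = y·sinθ with sinθ = 0.430511.
The centroid lies 4.29/2 = 2.145 m below the top edge, so y_c = 5.9 + 2.145 = 8.045 m and h_c = 8.045 × 0.430511 = 3.46346 m.
A = 4.97 × 4.29 = 21.3213 m².
Resultant F = γ·h_c·A = 8.07363 × 3.46346 × 21.3213 = 596.201 kN.
I_c = b·h³/12 = 4.97 × 4.29³/12 = 32.6999 m⁴.
Centre of pressure: y_p = y_c + I_c/(y_c·A) = 8.045 + 32.6999/(8.045 × 21.3213) = 8.045 + 0.190637 = 8.23564 m along the plane.
Vertically, h_p = y_p·sinθ = 8.23564 × 0.430511 = 3.54553 m.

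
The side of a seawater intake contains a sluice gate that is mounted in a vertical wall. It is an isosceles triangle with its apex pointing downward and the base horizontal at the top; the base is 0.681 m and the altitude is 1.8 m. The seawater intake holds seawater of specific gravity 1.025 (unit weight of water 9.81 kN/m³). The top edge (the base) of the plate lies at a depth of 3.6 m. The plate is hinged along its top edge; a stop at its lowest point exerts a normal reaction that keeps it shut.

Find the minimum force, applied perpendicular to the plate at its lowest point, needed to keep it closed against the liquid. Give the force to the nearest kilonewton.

γ = 1.025 × 9.81 = 10.05525 kN/m³.
With the apex down, the centroid sits h/3 = 1.8/3 = 0.6 m below the base (the top edge), so the centroid depth is h_c = 3.6 + 0.6 = 4.2 m.
A = ½ × 0.681 × 1.8 = 0.6129 m².
Resultant F = γ·h_c·A = 10.05525 × 4.2 × 0.6129 = 25.884 kN.
I_c = b·h³/36 = 0.681 × 1.8³/36 = 0.110322 m⁴.
Centre of pressure: y_p = y_c + I_c/(y_c·A) = 4.2 + 0.110322/(4.2 × 0.6129) = 4.2 + 0.0428571 = 4.24286 m along the plane.
The resultant acts 0.6 + 0.0428571 = 0.642857 m (along the plate) below the hinge at the top edge, so the moment about the hinge is M = F × 0.642857 = 25.884 × 0.642857 = 16.6397 kN·m.
A normal force at the bottom, 1.8 m from the hinge, must supply this moment: P = 16.6397/1.8 = 9.24428 kN.

P ≈ 9 kN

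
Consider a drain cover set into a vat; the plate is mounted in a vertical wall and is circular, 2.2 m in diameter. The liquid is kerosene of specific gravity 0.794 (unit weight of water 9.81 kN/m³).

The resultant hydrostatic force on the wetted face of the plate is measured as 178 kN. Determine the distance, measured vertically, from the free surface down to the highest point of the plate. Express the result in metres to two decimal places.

γ = 0.794 × 9.81 = 7.78914 kN/m³.
A = π(1.1)² = 3.80133 m².
From F = γ·h_c·A, the centroid depth is h_c = 178/(7.78914 × 3.80133) = 6.01167 m.
The centroid is at the centre, 1.1 m below the top of the plate, so the highest point sits at h_top = 6.01167 − 1.1 = 4.91167 m below the surface.

d_top ≈ 4.91 m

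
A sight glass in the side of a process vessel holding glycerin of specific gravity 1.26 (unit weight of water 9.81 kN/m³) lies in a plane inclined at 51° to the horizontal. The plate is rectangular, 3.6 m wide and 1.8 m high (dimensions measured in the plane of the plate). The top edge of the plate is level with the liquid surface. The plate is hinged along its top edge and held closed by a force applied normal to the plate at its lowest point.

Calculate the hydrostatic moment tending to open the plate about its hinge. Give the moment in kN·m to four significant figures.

γ = 1.26 × 9.81 = 12.3606 kN/m³.
Let θ = 51° be the plate's angle to the horizontal; measure y along the incline from where the plane meets the free surface. Vertical depth h = y·sinθ with sinθ = 0.777146.
The centroid lies 1.8/2 = 0.9 m below the top edge, so y_c = 0.9 m and h_c = 0.9 × 0.777146 = 0.699431 m.
A = 3.6 × 1.8 = 6.48 m².
Resultant F = γ·h_c·A = 12.3606 × 0.699431 × 6.48 = 56.0221 kN.
I_c = b·h³/12 = 3.6 × 1.8³/12 = 1.7496 m⁴.
Centre of pressure: y_p = y_c + I_c/(y_c·A) = 0.9 + 1.7496/(0.9 × 6.48) = 0.9 + 0.3 = 1.2 m along the plane.
The resultant acts 0.9 + 0.3 = 1.2 m (along the plate) below the hinge at the top edge, so the moment about the hinge is M = F × 1.2 = 56.0221 × 1.2 = 67.2265 kN·m.

M ≈ 67.23 kN·m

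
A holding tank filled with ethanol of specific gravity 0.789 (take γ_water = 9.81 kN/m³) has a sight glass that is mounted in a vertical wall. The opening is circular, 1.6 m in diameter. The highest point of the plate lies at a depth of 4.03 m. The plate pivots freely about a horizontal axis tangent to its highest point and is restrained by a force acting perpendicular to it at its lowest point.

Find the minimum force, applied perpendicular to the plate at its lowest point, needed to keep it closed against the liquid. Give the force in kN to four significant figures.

γ = 0.789 × 9.81 = 7.74009 kN/m³.
The centroid is at the centre, 0.8 m below the top of the plate, so the centroid depth is h_c = 4.03 + 0.8 = 4.83 m.
A = π(0.8)² = 2.01062 m².
Resultant F = γ·h_c·A = 7.74009 × 4.83 × 2.01062 = 75.1663 kN.
I_c = πr⁴/4 = π × 0.8⁴/4 = 0.321699 m⁴.
Centre of pressure: y_p = y_c + I_c/(y_c·A) = 4.83 + 0.321699/(4.83 × 2.01062) = 4.83 + 0.0331263 = 4.86313 m along the plane.
The resultant acts 0.8 + 0.0331263 = 0.833126 m (along the plate) below the hinge at the top edge, so the moment about the hinge is M = F × 0.833126 = 75.1663 × 0.833126 = 62.623 kN·m.
A normal force at the bottom, 1.6 m from the hinge, must supply this moment: P = 62.623/1.6 = 39.1394 kN.

P ≈ 39.14 kN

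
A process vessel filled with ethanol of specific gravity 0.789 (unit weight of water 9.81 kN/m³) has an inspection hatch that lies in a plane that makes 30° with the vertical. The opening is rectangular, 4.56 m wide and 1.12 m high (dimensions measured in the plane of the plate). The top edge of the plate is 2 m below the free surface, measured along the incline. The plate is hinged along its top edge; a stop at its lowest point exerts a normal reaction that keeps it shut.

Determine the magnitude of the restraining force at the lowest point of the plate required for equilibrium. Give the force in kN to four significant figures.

P ≈ 47.01 kN

γ = 0.789 × 9.81 = 7.74009 kN/m³.
The plate makes 30° with the vertical, i.e. θ = 90° − 30° = 60° to the horizontal. Measuring y along the incline from the free-surface line, vertical depth h = y·sinθ with sinθ = 0.866025.
The centroid lies 1.12/2 = 0.56 m below the top edge, so y_c = 2 + 0.56 = 2.56 m and h_c = 2.56 × 0.866025 = 2.21702 m.
A = 4.56 × 1.12 = 5.1072 m².
Resultant F = γ·h_c·A = 7.74009 × 2.21702 × 5.1072 = 87.6392 kN.
I_c = b·h³/12 = 4.56 × 1.12³/12 = 0.533873 m⁴.
Centre of pressure: y_p = y_c + I_c/(y_c·A) = 2.56 + 0.533873/(2.56 × 5.1072) = 2.56 + 0.0408334 = 2.60083 m along the plane.
The resultant acts 0.56 + 0.0408334 = 0.600833 m (along the plate) below the hinge at the top edge, so the moment about the hinge is M = F × 0.600833 = 87.6392 × 0.600833 = 52.6565 kN·m.
A normal force at the bottom, 1.12 m from the hinge, must supply this moment: P = 52.6565/1.12 = 47.0147 kN.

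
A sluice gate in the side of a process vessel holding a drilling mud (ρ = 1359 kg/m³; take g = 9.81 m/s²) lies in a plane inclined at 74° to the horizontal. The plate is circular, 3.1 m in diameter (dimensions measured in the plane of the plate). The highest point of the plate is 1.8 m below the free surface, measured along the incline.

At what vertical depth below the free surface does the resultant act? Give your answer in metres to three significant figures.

h_p = 3.39 m

γ = ρg = 1359 × 9.81 / 1000 = 13.33179 kN/m³.
Let θ = 74° be the plate's angle to the horizontal; measure y along the incline from where the plane meets the free surface. Vertical depth h = y·sinθ with sinθ = 0.961262.
The centroid is at the centre, 1.55 m below the top of the plate, so y_c = 1.8 + 1.55 = 3.35 m and h_c = 3.35 × 0.961262 = 3.22023 m.
A = π(1.55)² = 7.54768 m².
Resultant F = γ·h_c·A = 13.33179 × 3.22023 × 7.54768 = 324.033 kN.
I_c = πr⁴/4 = π × 1.55⁴/4 = 4.53332 m⁴.
Centre of pressure: y_p = y_c + I_c/(y_c·A) = 3.35 + 4.53332/(3.35 × 7.54768) = 3.35 + 0.179291 = 3.52929 m along the plane.
Vertically, h_p = y_p·sinθ = 3.52929 × 0.961262 = 3.39257 m.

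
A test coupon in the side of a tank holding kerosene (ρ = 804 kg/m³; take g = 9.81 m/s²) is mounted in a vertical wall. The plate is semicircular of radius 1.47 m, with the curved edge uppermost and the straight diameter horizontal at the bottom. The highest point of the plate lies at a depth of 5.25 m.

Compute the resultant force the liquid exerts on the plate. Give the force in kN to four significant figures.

γ = ρg = 804 × 9.81 / 1000 = 7.88724 kN/m³.
The centroid lies 4r/(3π) = 0.623887 m above the diameter, so r − 4r/(3π) = 1.47 − 0.623887 = 0.846113 m below the topmost point, so the centroid depth is h_c = 5.25 + 0.846113 = 6.09611 m.
A = πr²/2 = π × 1.47²/2 = 3.39433 m².
Resultant F = γ·h_c·A = 7.88724 × 6.09611 × 3.39433 = 163.204 kN.

F ≈ 163.2 kN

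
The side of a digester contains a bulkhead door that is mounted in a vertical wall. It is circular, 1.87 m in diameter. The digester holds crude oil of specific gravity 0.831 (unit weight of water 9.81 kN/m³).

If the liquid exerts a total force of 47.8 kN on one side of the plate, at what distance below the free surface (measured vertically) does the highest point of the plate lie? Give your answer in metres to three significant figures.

d_top ≈ 1.20 m

γ = 0.831 × 9.81 = 8.15211 kN/m³.
A = π(0.935)² = 2.74646 m².
From F = γ·h_c·A, the centroid depth is h_c = 47.8/(8.15211 × 2.74646) = 2.13493 m.
The centroid is at the centre, 0.935 m below the top of the plate, so the highest point sits at h_top = 2.13493 − 0.935 = 1.19993 m below the surface.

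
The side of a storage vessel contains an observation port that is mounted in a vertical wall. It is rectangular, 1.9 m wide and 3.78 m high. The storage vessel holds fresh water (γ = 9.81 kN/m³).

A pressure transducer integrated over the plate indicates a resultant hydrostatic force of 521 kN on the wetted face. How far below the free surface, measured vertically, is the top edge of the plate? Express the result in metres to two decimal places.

γ = 9.81 kN/m³.
A = 1.9 × 3.78 = 7.182 m².
From F = γ·h_c·A, the centroid depth is h_c = 521/(9.81 × 7.182) = 7.39475 m.
The centroid lies 3.78/2 = 1.89 m below the top edge, so the top edge sits at h_top = 7.39475 − 1.89 = 5.50475 m below the surface.

d_top ≈ 5.50 m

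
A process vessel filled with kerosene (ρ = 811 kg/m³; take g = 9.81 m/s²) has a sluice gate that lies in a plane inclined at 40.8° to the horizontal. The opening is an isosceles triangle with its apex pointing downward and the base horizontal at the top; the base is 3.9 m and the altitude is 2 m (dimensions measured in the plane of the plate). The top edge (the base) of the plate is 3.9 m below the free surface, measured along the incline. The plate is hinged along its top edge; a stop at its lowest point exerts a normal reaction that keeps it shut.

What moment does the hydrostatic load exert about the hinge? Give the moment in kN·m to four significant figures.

γ = ρg = 811 × 9.81 / 1000 = 7.95591 kN/m³.
Let θ = 40.8° be the plate's angle to the horizontal; measure y along the incline from where the plane meets the free surface. Vertical depth h = y·sinθ with sinθ = 0.653421.
With the apex down, the centroid sits h/3 = 2/3 = 0.666667 m below the base (the top edge), so y_c = 3.9 + 0.666667 = 4.56667 m and h_c = 4.56667 × 0.653421 = 2.98396 m.
A = ½ × 3.9 × 2 = 3.9 m².
Resultant F = γ·h_c·A = 7.95591 × 2.98396 × 3.9 = 92.5865 kN.
I_c = b·h³/36 = 3.9 × 2³/36 = 0.866667 m⁴.
Centre of pressure: y_p = y_c + I_c/(y_c·A) = 4.56667 + 0.866667/(4.56667 × 3.9) = 4.56667 + 0.0486618 = 4.61533 m along the plane.
The resultant acts 0.666667 + 0.0486618 = 0.715329 m (along the plate) below the hinge at the top edge, so the moment about the hinge is M = F × 0.715329 = 92.5865 × 0.715329 = 66.2298 kN·m.

M ≈ 66.23 kN·m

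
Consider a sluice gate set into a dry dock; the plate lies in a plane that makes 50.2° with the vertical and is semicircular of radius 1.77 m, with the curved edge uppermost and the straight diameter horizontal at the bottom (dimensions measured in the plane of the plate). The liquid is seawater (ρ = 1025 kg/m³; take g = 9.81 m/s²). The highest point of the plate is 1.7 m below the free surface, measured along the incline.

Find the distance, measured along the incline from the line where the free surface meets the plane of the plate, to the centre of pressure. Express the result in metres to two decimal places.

y_p = 2.80 m

γ = ρg = 1025 × 9.81 / 1000 = 10.05525 kN/m³.
The plate makes 50.2° with the vertical, i.e. θ = 90° − 50.2° = 39.8° to the horizontal. Measuring y along the incline from the free-surface line, vertical depth h = y·sinθ with sinθ = 0.640110.
The centroid lies 4r/(3π) = 0.751211 m above the diameter, so r − 4r/(3π) = 1.77 − 0.751211 = 1.01879 m below the topmost point, so y_c = 1.7 + 1.01879 = 2.71879 m and h_c = 2.71879 × 0.640110 = 1.74032 m.
A = πr²/2 = π × 1.77²/2 = 4.92115 m².
Resultant F = γ·h_c·A = 10.05525 × 1.74032 × 4.92115 = 86.1169 kN.
I_c = (π/8 − 8/(9π))·r⁴ = 0.109757 × 1.77⁴ = 1.07727 m⁴.
Centre of pressure: y_p = y_c + I_c/(y_c·A) = 2.71879 + 1.07727/(2.71879 × 4.92115) = 2.71879 + 0.080516 = 2.79931 m along the plane.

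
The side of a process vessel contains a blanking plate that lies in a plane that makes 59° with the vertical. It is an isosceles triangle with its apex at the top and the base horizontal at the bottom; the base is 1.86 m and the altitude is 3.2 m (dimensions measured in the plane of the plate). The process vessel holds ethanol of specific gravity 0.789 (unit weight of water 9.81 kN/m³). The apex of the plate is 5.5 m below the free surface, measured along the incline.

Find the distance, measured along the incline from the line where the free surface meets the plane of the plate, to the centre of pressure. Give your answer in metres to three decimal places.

y_p = 7.708 m

γ = 0.789 × 9.81 = 7.74009 kN/m³.
The plate makes 59° with the vertical, i.e. θ = 90° − 59° = 31° to the horizontal. Measuring y along the incline from the free-surface line, vertical depth h = y·sinθ with sinθ = 0.515038.
With the apex up, the centroid sits 2h/3 = 2 × 3.2/3 = 2.13333 m below the apex, so y_c = 5.5 + 2.13333 = 7.63333 m and h_c = 7.63333 × 0.515038 = 3.93146 m.
A = ½ × 1.86 × 3.2 = 2.976 m².
Resultant F = γ·h_c·A = 7.74009 × 3.93146 × 2.976 = 90.5592 kN.
I_c = b·h³/36 = 1.86 × 3.2³/36 = 1.69301 m⁴.
Centre of pressure: y_p = y_c + I_c/(y_c·A) = 7.63333 + 1.69301/(7.63333 × 2.976) = 7.63333 + 0.0745268 = 7.70786 m along the plane.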